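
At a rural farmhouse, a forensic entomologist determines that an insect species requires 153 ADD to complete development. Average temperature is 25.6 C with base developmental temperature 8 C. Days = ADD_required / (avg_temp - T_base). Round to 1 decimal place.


Insect development time:
Effective temperature = avg_temp - T_base = 25.6 - 8 = 17.6 C
Days = ADD / effective_temp = 153 / 17.6 = 8.7 days

8.7


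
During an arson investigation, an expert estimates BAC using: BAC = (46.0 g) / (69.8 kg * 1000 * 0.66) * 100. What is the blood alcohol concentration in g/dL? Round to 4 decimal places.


Applying the Widmark formula:
BAC = (dose_g / (body_wt * 1000 * r)) * 100
Denominator = 69.8 * 1000 * 0.66 = 46068
BAC = (46.0 / 46068) * 100
BAC = 0.0999 g/dL

0.0999


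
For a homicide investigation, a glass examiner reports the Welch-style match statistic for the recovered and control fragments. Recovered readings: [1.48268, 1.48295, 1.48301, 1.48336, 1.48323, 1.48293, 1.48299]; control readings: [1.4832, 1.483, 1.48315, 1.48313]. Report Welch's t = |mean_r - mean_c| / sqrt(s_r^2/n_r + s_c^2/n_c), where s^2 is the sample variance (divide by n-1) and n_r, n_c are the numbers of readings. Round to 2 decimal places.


Welch's t-criterion for glass RI comparison:
Recovered mean = sum / n_r = 10.38115 / 7 = 1.4830214
Control mean = sum / n_c = 5.93248 / 4 = 1.48312
Recovered sample variance s_r^2 = 4.82143e-08
Control sample variance s_c^2 = 7.26667e-09
Welch SE (unpooled) = sqrt(s_r^2/n_r + s_c^2/n_c) = sqrt(6.88776e-09 + 1.81667e-09) = sqrt(8.70443e-09) = 9.32975e-05
|mean_r - mean_c| = 9.85714e-05
t = 9.85714e-05 / 9.32975e-05 = 1.06

1.06


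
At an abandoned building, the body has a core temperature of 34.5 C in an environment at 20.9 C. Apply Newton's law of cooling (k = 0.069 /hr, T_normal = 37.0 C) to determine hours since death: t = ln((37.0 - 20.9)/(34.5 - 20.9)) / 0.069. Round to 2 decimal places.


Using Newton's law of cooling:
t = ln((T_normal - T_ambient) / (T_body - T_ambient)) / k
T_normal - T_ambient = 16.1
T_body - T_ambient = 13.6
Ratio = 1.183824
ln(ratio) = 0.16875
t = 0.16875 / 0.069 = 2.45 hours

2.45


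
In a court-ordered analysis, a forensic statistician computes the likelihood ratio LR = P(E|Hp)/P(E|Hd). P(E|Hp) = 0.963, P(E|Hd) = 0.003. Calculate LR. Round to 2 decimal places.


Likelihood ratio calculation:
LR = P(E|Hp) / P(E|Hd)
LR = 0.963 / 0.003
LR = 321.00

321.00


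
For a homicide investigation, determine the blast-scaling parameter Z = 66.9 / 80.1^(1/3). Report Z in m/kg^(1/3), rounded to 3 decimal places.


Scaled distance calculation:
W^(1/3) = 80.1^(1/3) = 4.310664
Z = R / W^(1/3) = 66.9 / 4.310664
Z = 15.520 m/kg^(1/3)

15.520


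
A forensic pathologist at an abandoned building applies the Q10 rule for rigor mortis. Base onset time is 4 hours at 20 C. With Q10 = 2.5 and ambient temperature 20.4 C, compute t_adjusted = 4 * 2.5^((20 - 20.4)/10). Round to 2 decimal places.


Rigor mortis time adjustment:
Exponent = (T_ref - T_actual) / 10 = (20 - 20.4) / 10 = -0.04
Q10 factor = 2.5^-0.04 = 0.96401
t_adjusted = 4 * 0.96401 = 3.86 hours

3.86


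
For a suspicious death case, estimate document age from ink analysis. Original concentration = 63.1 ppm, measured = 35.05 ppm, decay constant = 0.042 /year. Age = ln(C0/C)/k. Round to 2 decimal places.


Document age estimation:
C0/C = 63.1 / 35.05 = 1.800285
ln(C0/C) = 0.587945
t = 0.587945 / 0.042 = 14.00 years

14.00


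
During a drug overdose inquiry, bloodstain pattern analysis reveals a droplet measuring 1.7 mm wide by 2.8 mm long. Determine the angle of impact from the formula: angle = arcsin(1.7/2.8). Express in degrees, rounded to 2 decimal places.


Blood spatter impact angle calculation:
width / length = 1.7 / 2.8 = 0.607143
angle = arcsin(0.607143)
angle = 37.38 degrees

37.38


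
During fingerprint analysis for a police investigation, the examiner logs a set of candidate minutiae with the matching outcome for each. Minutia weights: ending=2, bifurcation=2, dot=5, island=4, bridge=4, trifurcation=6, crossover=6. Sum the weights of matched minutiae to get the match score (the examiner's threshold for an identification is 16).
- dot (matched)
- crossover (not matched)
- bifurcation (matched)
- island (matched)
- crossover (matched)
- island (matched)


Weighted minutiae match score:
  dot: matched, +5 (running total 5)
  crossover: not matched, +0
  bifurcation: matched, +2 (running total 7)
  island: matched, +4 (running total 11)
  crossover: matched, +6 (running total 17)
  island: matched, +4 (running total 21)
Total score = 21
Threshold = 16; verdict = identification

21


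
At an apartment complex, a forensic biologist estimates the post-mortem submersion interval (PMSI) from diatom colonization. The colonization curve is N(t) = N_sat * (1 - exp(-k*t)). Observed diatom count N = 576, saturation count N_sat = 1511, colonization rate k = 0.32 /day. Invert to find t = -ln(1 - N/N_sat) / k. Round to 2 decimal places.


PMSI from diatom colonization curve:
N / N_sat = 576 / 1511 = 0.381205
1 - N/N_sat = 0.618795
ln(1 - N/N_sat) = -0.479981
t = -ln(1 - N/N_sat) / k = -(-0.479981) / 0.32 = 1.50 days

1.50


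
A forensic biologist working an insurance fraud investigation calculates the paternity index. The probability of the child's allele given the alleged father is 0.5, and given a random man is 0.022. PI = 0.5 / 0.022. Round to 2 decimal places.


Paternity Index calculation:
PI = P(allele|father) / P(allele|random)
PI = 0.5 / 0.022
PI = 22.73

22.73


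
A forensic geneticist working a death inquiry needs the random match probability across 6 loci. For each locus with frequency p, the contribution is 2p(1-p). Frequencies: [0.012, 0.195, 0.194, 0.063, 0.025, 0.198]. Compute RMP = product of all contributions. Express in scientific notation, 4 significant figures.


Computing RMP for 6 loci:
Locus 1: 2 * 0.012 * 0.988 = 0.023712
Locus 2: 2 * 0.195 * 0.805 = 0.31395
Locus 3: 2 * 0.194 * 0.806 = 0.312728
Locus 4: 2 * 0.063 * 0.937 = 0.118062
Locus 5: 2 * 0.025 * 0.975 = 0.04875
Locus 6: 2 * 0.198 * 0.802 = 0.317592
RMP = 4.255e-06

4.255e-06


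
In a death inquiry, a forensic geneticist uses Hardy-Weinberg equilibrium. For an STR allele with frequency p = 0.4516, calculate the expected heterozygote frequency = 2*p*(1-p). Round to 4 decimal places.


Hardy-Weinberg heterozygote frequency:
q = 1 - p = 1 - 0.4516 = 0.5484
2pq = 2 * 0.4516 * 0.5484 = 0.4953

0.4953


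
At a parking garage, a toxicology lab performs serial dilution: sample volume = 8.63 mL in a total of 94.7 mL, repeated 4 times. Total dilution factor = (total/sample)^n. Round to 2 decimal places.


Dilution factor calculation:
Single dilution = V_total / V_sample = 94.7 / 8.63 ≈ 10.973349
Number of dilutions = 4
Total DF = (94.7 / 8.63)^4 (full precision, rounded at the end) = 14499.62

14499.62


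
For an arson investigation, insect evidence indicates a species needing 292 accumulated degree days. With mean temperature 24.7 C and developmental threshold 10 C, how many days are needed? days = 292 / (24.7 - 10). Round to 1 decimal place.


Insect development time:
Effective temperature = avg_temp - T_base = 24.7 - 10 = 14.7 C
Days = ADD / effective_temp = 292 / 14.7 = 19.9 days

19.9


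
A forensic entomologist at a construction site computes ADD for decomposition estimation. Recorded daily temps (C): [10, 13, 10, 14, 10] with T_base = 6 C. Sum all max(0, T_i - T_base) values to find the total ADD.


Computing ADD day by day:
Day 1: max(0, 10 - 6) = 4
Day 2: max(0, 13 - 6) = 7
Day 3: max(0, 10 - 6) = 4
Day 4: max(0, 14 - 6) = 8
Day 5: max(0, 10 - 6) = 4
Total ADD = 27

27


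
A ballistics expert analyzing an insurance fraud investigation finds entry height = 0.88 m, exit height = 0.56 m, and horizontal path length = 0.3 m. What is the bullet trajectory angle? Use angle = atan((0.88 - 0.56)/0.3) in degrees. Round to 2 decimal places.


Bullet trajectory angle:
Height difference = 0.88 - 0.56 = 0.32 m
angle = atan(0.32 / 0.3)
angle = atan(1.066667)
angle = 46.85 degrees

46.85


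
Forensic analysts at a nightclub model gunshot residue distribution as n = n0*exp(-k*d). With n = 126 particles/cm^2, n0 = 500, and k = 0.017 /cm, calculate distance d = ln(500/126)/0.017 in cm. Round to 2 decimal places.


GSR distance calculation:
n0/n = 500 / 126 = 3.968254
ln(n0/n) = 1.378326
d = 1.378326 / 0.017 = 81.08 cm

81.08


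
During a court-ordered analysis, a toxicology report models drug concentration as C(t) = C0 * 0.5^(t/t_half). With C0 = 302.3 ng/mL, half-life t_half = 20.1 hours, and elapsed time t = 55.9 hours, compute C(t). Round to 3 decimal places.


Drug concentration decay:
Number of half-lives = t / t_half = 55.9 / 20.1 = 2.781095
Decay factor = 0.5^2.781095 = 0.14548124
C(t) = 302.3 * 0.14548124 = 43.979 ng/mL

43.979


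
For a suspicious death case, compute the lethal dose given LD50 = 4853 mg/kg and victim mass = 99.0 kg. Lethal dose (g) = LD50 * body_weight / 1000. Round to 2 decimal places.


Lethal dose calculation:
Lethal dose = LD50 * body_weight / 1000
= 4853 * 99.0 / 1000
= 480447 / 1000
= 480.45 g

480.45


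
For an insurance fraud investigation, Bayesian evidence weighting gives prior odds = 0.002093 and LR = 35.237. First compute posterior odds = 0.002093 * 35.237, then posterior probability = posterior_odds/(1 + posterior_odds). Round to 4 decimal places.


Bayesian evidence evaluation:
Posterior odds = prior_odds * LR = 0.002093 * 35.237 = 0.07375104
Posterior probability = posterior_odds / (1 + posterior_odds)
= 0.07375104 / (1 + 0.07375104)
= 0.07375104 / 1.07375104
= 0.0687

0.0687


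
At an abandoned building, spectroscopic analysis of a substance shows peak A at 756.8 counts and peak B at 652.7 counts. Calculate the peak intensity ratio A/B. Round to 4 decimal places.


Spectral peak ratio:
Peak A = 756.8 counts
Peak B = 652.7 counts
Ratio = 756.8 / 652.7 = 1.1595

1.1595


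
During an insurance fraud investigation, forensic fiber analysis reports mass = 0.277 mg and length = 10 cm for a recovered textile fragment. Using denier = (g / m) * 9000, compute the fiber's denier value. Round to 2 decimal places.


Denier calculation:
Mass in grams = 0.277 mg / 1000 = 0.000277 g
Length in meters = 10 cm / 100 = 0.1 m
Linear density = mass / length = 0.000277 / 0.1 = 0.00277 g/m
Denier = (g/m) * 9000 = 0.00277 * 9000 = 24.93

24.93


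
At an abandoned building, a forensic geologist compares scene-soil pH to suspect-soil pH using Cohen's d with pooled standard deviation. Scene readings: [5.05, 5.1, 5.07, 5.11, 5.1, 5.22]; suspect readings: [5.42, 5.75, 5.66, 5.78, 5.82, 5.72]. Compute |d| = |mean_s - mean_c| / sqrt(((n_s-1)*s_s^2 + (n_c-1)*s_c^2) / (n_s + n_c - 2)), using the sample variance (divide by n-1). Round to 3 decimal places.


Pooled-variance Cohen's d for soil pH comparison:
Scene mean = 30.65 / 6 = 5.108333
Suspect mean = 34.15 / 6 = 5.691667
Scene sample variance s_s^2 = 0.003497
Suspect sample variance s_c^2 = 0.020657
Pooled variance = ((n_s-1)*s_s^2 + (n_c-1)*s_c^2) / (n_s + n_c - 2) = 0.012077
Pooled SD = sqrt(0.012077) = 0.109895
Mean difference = -0.583333
|d| = |-0.583333| / 0.109895 = 5.308

5.308


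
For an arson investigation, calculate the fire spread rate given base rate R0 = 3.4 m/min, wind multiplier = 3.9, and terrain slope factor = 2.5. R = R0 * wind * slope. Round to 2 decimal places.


Fire spread rate calculation:
R = R0 * wind_factor * slope_factor
= 3.4 * 3.9 * 2.5
= 13.26 * 2.5
= 33.15 m/min

33.15


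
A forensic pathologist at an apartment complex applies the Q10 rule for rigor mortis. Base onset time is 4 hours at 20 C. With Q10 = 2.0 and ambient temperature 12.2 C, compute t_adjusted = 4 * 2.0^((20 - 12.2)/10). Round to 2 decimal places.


Rigor mortis time adjustment:
Exponent = (T_ref - T_actual) / 10 = (20 - 12.2) / 10 = 0.78
Q10 factor = 2.0^0.78 = 1.71713
t_adjusted = 4 * 1.71713 = 6.87 hours

6.87


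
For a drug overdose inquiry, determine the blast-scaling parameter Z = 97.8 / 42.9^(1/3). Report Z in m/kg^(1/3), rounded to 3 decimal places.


Scaled distance calculation:
W^(1/3) = 42.9^(1/3) = 3.50068
Z = R / W^(1/3) = 97.8 / 3.50068
Z = 27.937 m/kg^(1/3)

27.937


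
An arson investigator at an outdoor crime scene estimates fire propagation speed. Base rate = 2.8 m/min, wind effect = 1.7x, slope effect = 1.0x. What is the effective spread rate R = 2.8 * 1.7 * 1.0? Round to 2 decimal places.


Fire spread rate calculation:
R = R0 * wind_factor * slope_factor
= 2.8 * 1.7 * 1.0
= 4.76 * 1.0
= 4.76 m/min

4.76


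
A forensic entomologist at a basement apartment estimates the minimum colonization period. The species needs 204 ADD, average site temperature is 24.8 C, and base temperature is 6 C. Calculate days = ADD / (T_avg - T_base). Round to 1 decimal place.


Insect development time:
Effective temperature = avg_temp - T_base = 24.8 - 6 = 18.8 C
Days = ADD / effective_temp = 204 / 18.8 = 10.9 days

10.9


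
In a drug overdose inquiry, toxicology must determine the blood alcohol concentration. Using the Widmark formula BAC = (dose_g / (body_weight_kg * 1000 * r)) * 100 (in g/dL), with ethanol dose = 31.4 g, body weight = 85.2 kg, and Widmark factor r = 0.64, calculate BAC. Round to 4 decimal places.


Applying the Widmark formula:
BAC = (dose_g / (body_wt * 1000 * r)) * 100
Denominator = 85.2 * 1000 * 0.64 = 54528
BAC = (31.4 / 54528) * 100
BAC = 0.0576 g/dL

0.0576


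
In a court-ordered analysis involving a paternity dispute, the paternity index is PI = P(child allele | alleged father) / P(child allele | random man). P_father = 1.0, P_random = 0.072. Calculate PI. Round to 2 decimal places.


Paternity Index calculation:
PI = P(allele|father) / P(allele|random)
PI = 1.0 / 0.072
PI = 13.89

13.89


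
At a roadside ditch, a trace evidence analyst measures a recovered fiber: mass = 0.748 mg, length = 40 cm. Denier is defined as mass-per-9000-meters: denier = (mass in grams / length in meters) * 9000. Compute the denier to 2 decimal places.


Denier calculation:
Mass in grams = 0.748 mg / 1000 = 0.000748 g
Length in meters = 40 cm / 100 = 0.4 m
Linear density = mass / length = 0.000748 / 0.4 = 0.00187 g/m
Denier = (g/m) * 9000 = 0.00187 * 9000 = 16.83

16.83


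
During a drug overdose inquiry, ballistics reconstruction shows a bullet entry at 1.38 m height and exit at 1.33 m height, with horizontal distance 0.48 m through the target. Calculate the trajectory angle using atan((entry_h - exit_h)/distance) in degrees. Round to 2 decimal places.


Bullet trajectory angle:
Height difference = 1.38 - 1.33 = 0.05 m
angle = atan(0.05 / 0.48)
angle = atan(0.104167)
angle = 5.95 degrees

5.95


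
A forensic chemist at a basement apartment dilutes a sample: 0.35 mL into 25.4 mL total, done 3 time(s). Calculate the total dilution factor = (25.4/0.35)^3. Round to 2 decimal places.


Dilution factor calculation:
Single dilution = V_total / V_sample = 25.4 / 0.35 ≈ 72.571429
Number of dilutions = 3
Total DF = (25.4 / 0.35)^3 (full precision, rounded at the end) = 382205.57

382205.57


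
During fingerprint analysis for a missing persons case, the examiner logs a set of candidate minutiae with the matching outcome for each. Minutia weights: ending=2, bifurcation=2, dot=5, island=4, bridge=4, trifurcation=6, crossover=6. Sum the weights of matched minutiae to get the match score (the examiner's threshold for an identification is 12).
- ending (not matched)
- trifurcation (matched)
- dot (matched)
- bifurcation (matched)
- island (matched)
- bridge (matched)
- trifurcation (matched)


Weighted minutiae match score:
  ending: not matched, +0
  trifurcation: matched, +6 (running total 6)
  dot: matched, +5 (running total 11)
  bifurcation: matched, +2 (running total 13)
  island: matched, +4 (running total 17)
  bridge: matched, +4 (running total 21)
  trifurcation: matched, +6 (running total 27)
Total score = 27
Threshold = 12; verdict = identification

27


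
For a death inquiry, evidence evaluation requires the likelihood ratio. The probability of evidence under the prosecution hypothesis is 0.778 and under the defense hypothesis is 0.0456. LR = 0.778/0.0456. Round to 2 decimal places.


Likelihood ratio calculation:
LR = P(E|Hp) / P(E|Hd)
LR = 0.778 / 0.0456
LR = 17.06

17.06


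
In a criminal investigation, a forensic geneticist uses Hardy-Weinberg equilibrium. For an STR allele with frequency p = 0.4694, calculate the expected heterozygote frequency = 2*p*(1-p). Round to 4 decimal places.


Hardy-Weinberg heterozygote frequency:
q = 1 - p = 1 - 0.4694 = 0.5306
2pq = 2 * 0.4694 * 0.5306 = 0.4981

0.4981


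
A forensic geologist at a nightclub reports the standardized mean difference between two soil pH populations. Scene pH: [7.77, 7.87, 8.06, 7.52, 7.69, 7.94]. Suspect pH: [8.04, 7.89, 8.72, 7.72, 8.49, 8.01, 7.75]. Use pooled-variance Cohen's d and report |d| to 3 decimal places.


Pooled-variance Cohen's d for soil pH comparison:
Scene mean = 46.85 / 6 = 7.808333
Suspect mean = 56.62 / 7 = 8.088571
Scene sample variance s_s^2 = 0.036617
Suspect sample variance s_c^2 = 0.143048
Pooled variance = ((n_s-1)*s_s^2 + (n_c-1)*s_c^2) / (n_s + n_c - 2) = 0.09467
Pooled SD = sqrt(0.09467) = 0.307685
Mean difference = -0.280238
|d| = |-0.280238| / 0.307685 = 0.911

0.911


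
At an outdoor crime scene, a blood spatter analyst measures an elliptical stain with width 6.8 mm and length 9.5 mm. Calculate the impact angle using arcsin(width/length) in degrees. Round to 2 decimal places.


Blood spatter impact angle calculation:
width / length = 6.8 / 9.5 = 0.715789
angle = arcsin(0.715789)
angle = 45.71 degrees

45.71


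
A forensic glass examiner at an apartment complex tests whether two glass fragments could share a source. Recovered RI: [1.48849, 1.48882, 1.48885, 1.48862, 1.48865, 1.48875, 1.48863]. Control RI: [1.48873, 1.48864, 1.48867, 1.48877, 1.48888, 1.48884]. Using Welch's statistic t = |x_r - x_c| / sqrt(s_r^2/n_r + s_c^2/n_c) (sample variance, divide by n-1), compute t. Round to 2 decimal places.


Welch's t-criterion for glass RI comparison:
Recovered mean = sum / n_r = 10.42081 / 7 = 1.4886871
Control mean = sum / n_c = 8.93253 / 6 = 1.488755
Recovered sample variance s_r^2 = 1.60238e-08
Control sample variance s_c^2 = 8.83e-09
Welch SE (unpooled) = sqrt(s_r^2/n_r + s_c^2/n_c) = sqrt(2.28912e-09 + 1.47167e-09) = sqrt(3.76079e-09) = 6.13253e-05
|mean_r - mean_c| = 6.78571e-05
t = 6.78571e-05 / 6.13253e-05 = 1.11

1.11


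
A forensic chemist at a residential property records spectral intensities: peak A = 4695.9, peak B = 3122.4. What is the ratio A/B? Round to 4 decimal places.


Spectral peak ratio:
Peak A = 4695.9 counts
Peak B = 3122.4 counts
Ratio = 4695.9 / 3122.4 = 1.5039

1.5039


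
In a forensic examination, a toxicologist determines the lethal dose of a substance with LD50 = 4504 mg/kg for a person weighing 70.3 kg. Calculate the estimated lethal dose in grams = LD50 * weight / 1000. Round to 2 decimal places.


Lethal dose calculation:
Lethal dose = LD50 * body_weight / 1000
= 4504 * 70.3 / 1000
= 316631.2 / 1000
= 316.63 g

316.63


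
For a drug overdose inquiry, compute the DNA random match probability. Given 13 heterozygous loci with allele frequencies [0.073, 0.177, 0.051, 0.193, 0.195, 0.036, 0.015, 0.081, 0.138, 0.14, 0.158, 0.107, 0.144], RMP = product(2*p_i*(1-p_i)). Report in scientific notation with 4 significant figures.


Computing RMP for 13 loci:
Locus 1: 2 * 0.073 * 0.927 = 0.135342
Locus 2: 2 * 0.177 * 0.823 = 0.291342
Locus 3: 2 * 0.051 * 0.949 = 0.096798
Locus 4: 2 * 0.193 * 0.807 = 0.311502
Locus 5: 2 * 0.195 * 0.805 = 0.31395
Locus 6: 2 * 0.036 * 0.964 = 0.069408
Locus 7: 2 * 0.015 * 0.985 = 0.02955
Locus 8: 2 * 0.081 * 0.919 = 0.148878
Locus 9: 2 * 0.138 * 0.862 = 0.237912
Locus 10: 2 * 0.14 * 0.86 = 0.2408
Locus 11: 2 * 0.158 * 0.842 = 0.266072
Locus 12: 2 * 0.107 * 0.893 = 0.191102
Locus 13: 2 * 0.144 * 0.856 = 0.246528
RMP = 8.185e-11

8.185e-11


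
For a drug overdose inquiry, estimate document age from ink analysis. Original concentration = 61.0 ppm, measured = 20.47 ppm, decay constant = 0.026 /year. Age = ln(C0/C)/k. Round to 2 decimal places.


Document age estimation:
C0/C = 61.0 / 20.47 = 2.979971
ln(C0/C) = 1.091914
t = 1.091914 / 0.026 = 42.00 years

42.00


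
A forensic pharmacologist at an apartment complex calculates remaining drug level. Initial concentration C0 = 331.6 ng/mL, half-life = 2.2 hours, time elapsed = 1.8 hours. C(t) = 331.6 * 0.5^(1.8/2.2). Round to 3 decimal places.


Drug concentration decay:
Number of half-lives = t / t_half = 1.8 / 2.2 = 0.818182
Decay factor = 0.5^0.818182 = 0.56715619
C(t) = 331.6 * 0.56715619 = 188.069 ng/mL

188.069


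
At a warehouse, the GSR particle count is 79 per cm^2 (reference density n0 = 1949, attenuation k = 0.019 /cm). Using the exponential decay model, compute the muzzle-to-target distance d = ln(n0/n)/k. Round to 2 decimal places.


GSR distance calculation:
n0/n = 1949 / 79 = 24.670886
ln(n0/n) = 3.205624
d = 3.205624 / 0.019 = 168.72 cm

168.72


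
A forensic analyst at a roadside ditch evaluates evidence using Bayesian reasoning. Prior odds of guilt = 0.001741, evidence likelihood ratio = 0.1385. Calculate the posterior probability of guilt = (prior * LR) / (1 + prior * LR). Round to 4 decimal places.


Bayesian evidence evaluation:
Posterior odds = prior_odds * LR = 0.001741 * 0.1385 = 0.0002411285
Posterior probability = posterior_odds / (1 + posterior_odds)
= 0.0002411285 / (1 + 0.0002411285)
= 0.0002411285 / 1.0002411285
= 0.0002

0.0002


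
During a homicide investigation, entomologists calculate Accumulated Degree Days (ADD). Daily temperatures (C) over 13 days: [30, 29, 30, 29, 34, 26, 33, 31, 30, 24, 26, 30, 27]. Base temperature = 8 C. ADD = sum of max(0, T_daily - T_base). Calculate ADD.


Computing ADD day by day:
Day 1: max(0, 30 - 8) = 22
Day 2: max(0, 29 - 8) = 21
Day 3: max(0, 30 - 8) = 22
Day 4: max(0, 29 - 8) = 21
Day 5: max(0, 34 - 8) = 26
Day 6: max(0, 26 - 8) = 18
Day 7: max(0, 33 - 8) = 25
Day 8: max(0, 31 - 8) = 23
Day 9: max(0, 30 - 8) = 22
Day 10: max(0, 24 - 8) = 16
Day 11: max(0, 26 - 8) = 18
Day 12: max(0, 30 - 8) = 22
Day 13: max(0, 27 - 8) = 19
Total ADD = 275

275


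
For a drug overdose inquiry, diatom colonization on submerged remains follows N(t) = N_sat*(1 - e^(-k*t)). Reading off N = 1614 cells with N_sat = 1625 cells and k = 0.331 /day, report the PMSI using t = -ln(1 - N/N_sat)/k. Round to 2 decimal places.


PMSI from diatom colonization curve:
N / N_sat = 1614 / 1625 = 0.993231
1 - N/N_sat = 0.006769
ln(1 - N/N_sat) = -4.995402
t = -ln(1 - N/N_sat) / k = -(-4.995402) / 0.331 = 15.09 days

15.09


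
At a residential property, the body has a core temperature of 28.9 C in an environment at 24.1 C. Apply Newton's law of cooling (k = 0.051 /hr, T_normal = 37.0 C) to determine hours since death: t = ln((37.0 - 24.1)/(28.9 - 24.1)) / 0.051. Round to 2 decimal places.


Using Newton's law of cooling:
t = ln((T_normal - T_ambient) / (T_body - T_ambient)) / k
T_normal - T_ambient = 12.9
T_body - T_ambient = 4.8
Ratio = 2.6875
ln(ratio) = 0.988611
t = 0.988611 / 0.051 = 19.38 hours

19.38


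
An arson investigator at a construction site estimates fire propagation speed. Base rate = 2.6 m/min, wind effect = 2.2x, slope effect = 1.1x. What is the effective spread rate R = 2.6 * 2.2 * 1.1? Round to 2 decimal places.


Fire spread rate calculation:
R = R0 * wind_factor * slope_factor
= 2.6 * 2.2 * 1.1
= 5.72 * 1.1
= 6.29 m/min

6.29


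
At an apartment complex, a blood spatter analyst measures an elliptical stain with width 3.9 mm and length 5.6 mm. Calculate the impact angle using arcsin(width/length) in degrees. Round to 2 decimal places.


Blood spatter impact angle calculation:
width / length = 3.9 / 5.6 = 0.696429
angle = arcsin(0.696429)
angle = 44.14 degrees

44.14


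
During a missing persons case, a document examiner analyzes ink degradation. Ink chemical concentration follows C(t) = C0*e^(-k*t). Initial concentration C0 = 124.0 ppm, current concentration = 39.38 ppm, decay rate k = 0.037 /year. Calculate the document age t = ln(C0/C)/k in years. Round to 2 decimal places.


Document age estimation:
C0/C = 124.0 / 39.38 = 3.148807
ln(C0/C) = 1.147024
t = 1.147024 / 0.037 = 31.00 years

31.00


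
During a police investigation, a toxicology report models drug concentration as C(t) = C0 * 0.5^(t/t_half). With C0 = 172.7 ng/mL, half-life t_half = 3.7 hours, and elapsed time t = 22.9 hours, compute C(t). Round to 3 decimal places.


Drug concentration decay:
Number of half-lives = t / t_half = 22.9 / 3.7 = 6.189189
Decay factor = 0.5^6.189189 = 0.01370467
C(t) = 172.7 * 0.01370467 = 2.367 ng/mL

2.367


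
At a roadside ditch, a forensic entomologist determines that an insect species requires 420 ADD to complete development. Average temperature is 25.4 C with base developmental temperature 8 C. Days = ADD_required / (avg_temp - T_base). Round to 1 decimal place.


Insect development time:
Effective temperature = avg_temp - T_base = 25.4 - 8 = 17.4 C
Days = ADD / effective_temp = 420 / 17.4 = 24.1 days

24.1


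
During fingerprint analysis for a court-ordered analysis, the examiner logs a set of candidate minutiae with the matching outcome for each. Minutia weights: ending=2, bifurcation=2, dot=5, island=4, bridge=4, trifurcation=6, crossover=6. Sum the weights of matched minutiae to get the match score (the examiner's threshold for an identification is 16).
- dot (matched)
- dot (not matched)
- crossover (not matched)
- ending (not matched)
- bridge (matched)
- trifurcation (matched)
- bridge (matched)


Weighted minutiae match score:
  dot: matched, +5 (running total 5)
  dot: not matched, +0
  crossover: not matched, +0
  ending: not matched, +0
  bridge: matched, +4 (running total 9)
  trifurcation: matched, +6 (running total 15)
  bridge: matched, +4 (running total 19)
Total score = 19
Threshold = 16; verdict = identification

19


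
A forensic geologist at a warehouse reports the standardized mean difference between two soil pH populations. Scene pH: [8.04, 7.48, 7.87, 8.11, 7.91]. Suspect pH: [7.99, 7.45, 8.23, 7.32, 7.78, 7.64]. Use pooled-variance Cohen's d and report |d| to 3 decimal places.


Pooled-variance Cohen's d for soil pH comparison:
Scene mean = 39.41 / 5 = 7.882
Suspect mean = 46.41 / 6 = 7.735
Scene sample variance s_s^2 = 0.05987
Suspect sample variance s_c^2 = 0.11491
Pooled variance = ((n_s-1)*s_s^2 + (n_c-1)*s_c^2) / (n_s + n_c - 2) = 0.090448
Pooled SD = sqrt(0.090448) = 0.300746
Mean difference = 0.147
|d| = |0.147| / 0.300746 = 0.489

0.489


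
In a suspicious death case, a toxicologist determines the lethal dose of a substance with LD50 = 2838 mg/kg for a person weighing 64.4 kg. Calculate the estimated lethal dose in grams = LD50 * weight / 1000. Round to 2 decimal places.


Lethal dose calculation:
Lethal dose = LD50 * body_weight / 1000
= 2838 * 64.4 / 1000
= 182767.2 / 1000
= 182.77 g

182.77


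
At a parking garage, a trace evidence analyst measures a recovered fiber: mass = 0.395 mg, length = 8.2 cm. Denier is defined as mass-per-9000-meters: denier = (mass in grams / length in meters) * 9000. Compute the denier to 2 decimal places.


Denier calculation:
Mass in grams = 0.395 mg / 1000 = 0.000395 g
Length in meters = 8.2 cm / 100 = 0.082 m
Linear density = mass / length = 0.000395 / 0.082 = 0.00481707 g/m
Denier = (g/m) * 9000 = 0.00481707 * 9000 = 43.35

43.35


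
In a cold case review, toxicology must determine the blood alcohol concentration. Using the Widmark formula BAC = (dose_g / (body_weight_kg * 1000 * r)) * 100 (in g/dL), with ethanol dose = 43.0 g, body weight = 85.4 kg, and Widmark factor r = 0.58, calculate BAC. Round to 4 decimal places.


Applying the Widmark formula:
BAC = (dose_g / (body_wt * 1000 * r)) * 100
Denominator = 85.4 * 1000 * 0.58 = 49532
BAC = (43.0 / 49532) * 100
BAC = 0.0868 g/dL

0.0868


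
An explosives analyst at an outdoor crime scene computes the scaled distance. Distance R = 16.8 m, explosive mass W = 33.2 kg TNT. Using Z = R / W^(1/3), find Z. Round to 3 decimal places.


Scaled distance calculation:
W^(1/3) = 33.2^(1/3) = 3.214001
Z = R / W^(1/3) = 16.8 / 3.214001
Z = 5.227 m/kg^(1/3)

5.227


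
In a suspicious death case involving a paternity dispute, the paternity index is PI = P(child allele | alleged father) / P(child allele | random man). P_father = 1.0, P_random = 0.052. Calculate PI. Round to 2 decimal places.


Paternity Index calculation:
PI = P(allele|father) / P(allele|random)
PI = 1.0 / 0.052
PI = 19.23

19.23


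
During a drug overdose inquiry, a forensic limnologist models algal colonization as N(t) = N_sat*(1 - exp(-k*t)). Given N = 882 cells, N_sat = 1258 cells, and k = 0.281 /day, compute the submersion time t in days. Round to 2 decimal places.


PMSI from diatom colonization curve:
N / N_sat = 882 / 1258 = 0.701113
1 - N/N_sat = 0.298887
ln(1 - N/N_sat) = -1.20769
t = -ln(1 - N/N_sat) / k = -(-1.20769) / 0.281 = 4.30 days

4.30


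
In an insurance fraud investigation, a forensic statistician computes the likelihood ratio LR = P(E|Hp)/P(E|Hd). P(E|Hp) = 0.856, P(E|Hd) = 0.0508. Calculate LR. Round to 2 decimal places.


Likelihood ratio calculation:
LR = P(E|Hp) / P(E|Hd)
LR = 0.856 / 0.0508
LR = 16.85

16.85


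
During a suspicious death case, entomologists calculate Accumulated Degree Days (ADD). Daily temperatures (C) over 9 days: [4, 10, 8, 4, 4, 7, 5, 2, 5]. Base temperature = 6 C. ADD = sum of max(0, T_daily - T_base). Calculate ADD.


Computing ADD day by day:
Day 1: max(0, 4 - 6) = 0
Day 2: max(0, 10 - 6) = 4
Day 3: max(0, 8 - 6) = 2
Day 4: max(0, 4 - 6) = 0
Day 5: max(0, 4 - 6) = 0
Day 6: max(0, 7 - 6) = 1
Day 7: max(0, 5 - 6) = 0
Day 8: max(0, 2 - 6) = 0
Day 9: max(0, 5 - 6) = 0
Total ADD = 7

7


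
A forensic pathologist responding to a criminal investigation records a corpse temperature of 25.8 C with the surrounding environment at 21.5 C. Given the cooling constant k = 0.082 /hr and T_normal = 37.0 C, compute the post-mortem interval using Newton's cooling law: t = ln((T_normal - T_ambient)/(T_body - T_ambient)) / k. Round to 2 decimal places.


Using Newton's law of cooling:
t = ln((T_normal - T_ambient) / (T_body - T_ambient)) / k
T_normal - T_ambient = 15.5
T_body - T_ambient = 4.3
Ratio = 3.604651
ln(ratio) = 1.282225
t = 1.282225 / 0.082 = 15.64 hours

15.64


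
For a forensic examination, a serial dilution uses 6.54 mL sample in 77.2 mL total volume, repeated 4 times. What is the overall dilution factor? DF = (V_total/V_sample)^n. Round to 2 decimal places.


Dilution factor calculation:
Single dilution = V_total / V_sample = 77.2 / 6.54 ≈ 11.804281
Number of dilutions = 4
Total DF = (77.2 / 6.54)^4 (full precision, rounded at the end) = 19415.93

19415.93


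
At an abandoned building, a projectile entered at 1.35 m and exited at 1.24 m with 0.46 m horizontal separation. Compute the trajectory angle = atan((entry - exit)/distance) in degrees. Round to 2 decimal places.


Bullet trajectory angle:
Height difference = 1.35 - 1.24 = 0.11 m
angle = atan(0.11 / 0.46)
angle = atan(0.23913)
angle = 13.45 degrees

13.45


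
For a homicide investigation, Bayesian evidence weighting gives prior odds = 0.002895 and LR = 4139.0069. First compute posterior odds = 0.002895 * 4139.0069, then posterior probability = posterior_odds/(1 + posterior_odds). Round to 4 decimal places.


Bayesian evidence evaluation:
Posterior odds = prior_odds * LR = 0.002895 * 4139.0069 = 11.98242
Posterior probability = posterior_odds / (1 + posterior_odds)
= 11.98242 / (1 + 11.98242)
= 11.98242 / 12.98242
= 0.9230

0.9230


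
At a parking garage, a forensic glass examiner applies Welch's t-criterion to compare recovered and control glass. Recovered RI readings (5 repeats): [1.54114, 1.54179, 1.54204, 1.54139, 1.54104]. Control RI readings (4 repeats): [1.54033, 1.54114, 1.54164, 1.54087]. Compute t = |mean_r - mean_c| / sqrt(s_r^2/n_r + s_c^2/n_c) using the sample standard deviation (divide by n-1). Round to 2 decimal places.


Welch's t-criterion for glass RI comparison:
Recovered mean = sum / n_r = 7.7074 / 5 = 1.54148
Control mean = sum / n_c = 6.16398 / 4 = 1.540995
Recovered sample variance s_r^2 = 1.8175e-07
Control sample variance s_c^2 = 2.983e-07
Welch SE (unpooled) = sqrt(s_r^2/n_r + s_c^2/n_c) = sqrt(3.635e-08 + 7.4575e-08) = sqrt(1.10925e-07) = 0.000333054
|mean_r - mean_c| = 0.000485
t = 0.000485 / 0.000333054 = 1.46

1.46


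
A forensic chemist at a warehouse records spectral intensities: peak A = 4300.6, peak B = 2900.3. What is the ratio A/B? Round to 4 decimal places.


Spectral peak ratio:
Peak A = 4300.6 counts
Peak B = 2900.3 counts
Ratio = 4300.6 / 2900.3 = 1.4828

1.4828


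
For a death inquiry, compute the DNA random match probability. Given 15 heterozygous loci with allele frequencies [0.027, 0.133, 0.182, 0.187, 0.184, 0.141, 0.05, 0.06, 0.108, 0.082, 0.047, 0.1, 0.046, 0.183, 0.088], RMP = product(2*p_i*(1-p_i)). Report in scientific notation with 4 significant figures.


Computing RMP for 15 loci:
Locus 1: 2 * 0.027 * 0.973 = 0.052542
Locus 2: 2 * 0.133 * 0.867 = 0.230622
Locus 3: 2 * 0.182 * 0.818 = 0.297752
Locus 4: 2 * 0.187 * 0.813 = 0.304062
Locus 5: 2 * 0.184 * 0.816 = 0.300288
Locus 6: 2 * 0.141 * 0.859 = 0.242238
Locus 7: 2 * 0.05 * 0.95 = 0.095
Locus 8: 2 * 0.06 * 0.94 = 0.1128
Locus 9: 2 * 0.108 * 0.892 = 0.192672
Locus 10: 2 * 0.082 * 0.918 = 0.150552
Locus 11: 2 * 0.047 * 0.953 = 0.089582
Locus 12: 2 * 0.1 * 0.9 = 0.18
Locus 13: 2 * 0.046 * 0.954 = 0.087768
Locus 14: 2 * 0.183 * 0.817 = 0.299022
Locus 15: 2 * 0.088 * 0.912 = 0.160512
RMP = 1.685e-12

1.685e-12


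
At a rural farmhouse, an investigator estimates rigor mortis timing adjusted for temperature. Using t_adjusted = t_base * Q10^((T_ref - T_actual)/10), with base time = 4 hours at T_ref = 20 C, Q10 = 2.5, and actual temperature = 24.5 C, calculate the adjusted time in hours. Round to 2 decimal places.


Rigor mortis time adjustment:
Exponent = (T_ref - T_actual) / 10 = (20 - 24.5) / 10 = -0.45
Q10 factor = 2.5^-0.45 = 0.66211
t_adjusted = 4 * 0.66211 = 2.65 hours

2.65


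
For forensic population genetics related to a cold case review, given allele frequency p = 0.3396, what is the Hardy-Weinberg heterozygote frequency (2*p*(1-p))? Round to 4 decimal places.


Hardy-Weinberg heterozygote frequency:
q = 1 - p = 1 - 0.3396 = 0.6604
2pq = 2 * 0.3396 * 0.6604 = 0.4485

0.4485


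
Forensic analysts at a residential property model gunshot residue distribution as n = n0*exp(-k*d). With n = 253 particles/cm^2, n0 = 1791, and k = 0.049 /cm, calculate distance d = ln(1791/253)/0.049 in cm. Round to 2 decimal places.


GSR distance calculation:
n0/n = 1791 / 253 = 7.079051
ln(n0/n) = 1.95714
d = 1.95714 / 0.049 = 39.94 cm

39.94


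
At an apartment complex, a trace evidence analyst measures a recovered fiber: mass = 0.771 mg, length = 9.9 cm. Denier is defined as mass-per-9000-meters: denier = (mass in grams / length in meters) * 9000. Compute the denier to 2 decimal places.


Denier calculation:
Mass in grams = 0.771 mg / 1000 = 0.000771 g
Length in meters = 9.9 cm / 100 = 0.099 m
Linear density = mass / length = 0.000771 / 0.099 = 0.00778788 g/m
Denier = (g/m) * 9000 = 0.00778788 * 9000 = 70.09

70.09


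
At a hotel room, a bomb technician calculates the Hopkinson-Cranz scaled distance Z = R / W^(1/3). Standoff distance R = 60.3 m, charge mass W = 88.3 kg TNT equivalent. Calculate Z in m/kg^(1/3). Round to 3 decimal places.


Scaled distance calculation:
W^(1/3) = 88.3^(1/3) = 4.453009
Z = R / W^(1/3) = 60.3 / 4.453009
Z = 13.541 m/kg^(1/3)

13.541


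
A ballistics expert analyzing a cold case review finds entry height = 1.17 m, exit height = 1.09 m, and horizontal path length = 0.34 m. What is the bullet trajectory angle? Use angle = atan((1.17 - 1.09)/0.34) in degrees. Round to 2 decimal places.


Bullet trajectory angle:
Height difference = 1.17 - 1.09 = 0.08 m
angle = atan(0.08 / 0.34)
angle = atan(0.235294)
angle = 13.24 degrees

13.24


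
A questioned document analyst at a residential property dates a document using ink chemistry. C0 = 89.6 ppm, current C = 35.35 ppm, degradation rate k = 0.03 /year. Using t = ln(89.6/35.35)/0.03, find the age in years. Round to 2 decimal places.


Document age estimation:
C0/C = 89.6 / 35.35 = 2.534653
ln(C0/C) = 0.930057
t = 0.930057 / 0.03 = 31.00 years

31.00


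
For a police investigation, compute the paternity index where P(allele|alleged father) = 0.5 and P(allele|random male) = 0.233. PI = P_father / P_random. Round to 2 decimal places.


Paternity Index calculation:
PI = P(allele|father) / P(allele|random)
PI = 0.5 / 0.233
PI = 2.15

2.15


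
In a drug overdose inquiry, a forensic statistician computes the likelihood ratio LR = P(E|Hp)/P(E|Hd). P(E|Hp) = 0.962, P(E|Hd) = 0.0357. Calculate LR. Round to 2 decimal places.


Likelihood ratio calculation:
LR = P(E|Hp) / P(E|Hd)
LR = 0.962 / 0.0357
LR = 26.95

26.95


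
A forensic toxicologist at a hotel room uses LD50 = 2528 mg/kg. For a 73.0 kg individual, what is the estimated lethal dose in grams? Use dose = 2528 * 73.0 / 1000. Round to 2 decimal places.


Lethal dose calculation:
Lethal dose = LD50 * body_weight / 1000
= 2528 * 73.0 / 1000
= 184544 / 1000
= 184.54 g

184.54


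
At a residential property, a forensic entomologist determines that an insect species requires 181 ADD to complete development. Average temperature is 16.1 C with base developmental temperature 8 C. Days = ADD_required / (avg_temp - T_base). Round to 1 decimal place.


Insect development time:
Effective temperature = avg_temp - T_base = 16.1 - 8 = 8.1 C
Days = ADD / effective_temp = 181 / 8.1 = 22.3 days

22.3


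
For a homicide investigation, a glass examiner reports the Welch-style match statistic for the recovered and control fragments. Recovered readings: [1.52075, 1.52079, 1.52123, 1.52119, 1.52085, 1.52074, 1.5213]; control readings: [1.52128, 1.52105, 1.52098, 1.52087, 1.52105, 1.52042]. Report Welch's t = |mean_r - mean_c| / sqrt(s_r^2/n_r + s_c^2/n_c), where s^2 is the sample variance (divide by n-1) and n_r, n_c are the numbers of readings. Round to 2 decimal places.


Welch's t-criterion for glass RI comparison:
Recovered mean = sum / n_r = 10.64685 / 7 = 1.5209786
Control mean = sum / n_c = 9.12565 / 6 = 1.5209417
Recovered sample variance s_r^2 = 6.2081e-08
Control sample variance s_c^2 = 8.33367e-08
Welch SE (unpooled) = sqrt(s_r^2/n_r + s_c^2/n_c) = sqrt(8.86871e-09 + 1.38894e-08) = sqrt(2.27581e-08) = 0.000150858
|mean_r - mean_c| = 3.69048e-05
t = 3.69048e-05 / 0.000150858 = 0.24

0.24


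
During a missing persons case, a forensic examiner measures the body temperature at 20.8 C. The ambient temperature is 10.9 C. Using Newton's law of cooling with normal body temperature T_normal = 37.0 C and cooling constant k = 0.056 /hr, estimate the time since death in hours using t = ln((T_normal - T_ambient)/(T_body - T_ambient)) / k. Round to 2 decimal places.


Using Newton's law of cooling:
t = ln((T_normal - T_ambient) / (T_body - T_ambient)) / k
T_normal - T_ambient = 26.1
T_body - T_ambient = 9.9
Ratio = 2.636364
ln(ratio) = 0.969401
t = 0.969401 / 0.056 = 17.31 hours

17.31


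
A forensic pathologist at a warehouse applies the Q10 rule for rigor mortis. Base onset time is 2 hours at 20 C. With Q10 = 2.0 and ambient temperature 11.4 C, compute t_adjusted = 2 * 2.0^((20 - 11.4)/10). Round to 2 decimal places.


Rigor mortis time adjustment:
Exponent = (T_ref - T_actual) / 10 = (20 - 11.4) / 10 = 0.86
Q10 factor = 2.0^0.86 = 1.81504
t_adjusted = 2 * 1.81504 = 3.63 hours

3.63


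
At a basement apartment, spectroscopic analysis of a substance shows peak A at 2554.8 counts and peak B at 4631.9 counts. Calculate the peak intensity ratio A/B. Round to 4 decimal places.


Spectral peak ratio:
Peak A = 2554.8 counts
Peak B = 4631.9 counts
Ratio = 2554.8 / 4631.9 = 0.5516

0.5516
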